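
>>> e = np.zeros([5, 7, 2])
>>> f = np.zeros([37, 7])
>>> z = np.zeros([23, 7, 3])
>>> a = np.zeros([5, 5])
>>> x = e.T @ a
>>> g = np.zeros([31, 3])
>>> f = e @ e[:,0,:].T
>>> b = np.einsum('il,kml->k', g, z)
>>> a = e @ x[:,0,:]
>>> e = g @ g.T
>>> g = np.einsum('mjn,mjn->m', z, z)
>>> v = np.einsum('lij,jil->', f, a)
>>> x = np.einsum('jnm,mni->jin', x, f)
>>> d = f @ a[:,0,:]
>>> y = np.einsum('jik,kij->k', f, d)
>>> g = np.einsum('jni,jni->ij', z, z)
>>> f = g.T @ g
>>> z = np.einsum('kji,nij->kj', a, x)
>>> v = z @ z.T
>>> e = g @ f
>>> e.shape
(3, 23)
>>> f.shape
(23, 23)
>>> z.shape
(5, 7)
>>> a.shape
(5, 7, 5)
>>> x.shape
(2, 5, 7)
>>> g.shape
(3, 23)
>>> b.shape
(23,)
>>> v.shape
(5, 5)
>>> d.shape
(5, 7, 5)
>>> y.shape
(5,)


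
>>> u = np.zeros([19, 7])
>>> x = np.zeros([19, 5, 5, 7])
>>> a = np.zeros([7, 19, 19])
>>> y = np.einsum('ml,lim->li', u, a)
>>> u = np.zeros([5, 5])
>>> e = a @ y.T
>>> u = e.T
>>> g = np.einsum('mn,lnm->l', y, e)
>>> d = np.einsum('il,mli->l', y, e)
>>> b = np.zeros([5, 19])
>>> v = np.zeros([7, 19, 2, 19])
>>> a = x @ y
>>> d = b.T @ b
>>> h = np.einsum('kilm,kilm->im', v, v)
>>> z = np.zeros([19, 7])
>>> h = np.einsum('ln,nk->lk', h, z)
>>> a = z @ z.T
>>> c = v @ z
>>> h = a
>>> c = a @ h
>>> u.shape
(7, 19, 7)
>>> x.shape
(19, 5, 5, 7)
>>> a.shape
(19, 19)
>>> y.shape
(7, 19)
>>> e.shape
(7, 19, 7)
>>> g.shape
(7,)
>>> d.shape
(19, 19)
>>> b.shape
(5, 19)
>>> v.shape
(7, 19, 2, 19)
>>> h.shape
(19, 19)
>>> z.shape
(19, 7)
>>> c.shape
(19, 19)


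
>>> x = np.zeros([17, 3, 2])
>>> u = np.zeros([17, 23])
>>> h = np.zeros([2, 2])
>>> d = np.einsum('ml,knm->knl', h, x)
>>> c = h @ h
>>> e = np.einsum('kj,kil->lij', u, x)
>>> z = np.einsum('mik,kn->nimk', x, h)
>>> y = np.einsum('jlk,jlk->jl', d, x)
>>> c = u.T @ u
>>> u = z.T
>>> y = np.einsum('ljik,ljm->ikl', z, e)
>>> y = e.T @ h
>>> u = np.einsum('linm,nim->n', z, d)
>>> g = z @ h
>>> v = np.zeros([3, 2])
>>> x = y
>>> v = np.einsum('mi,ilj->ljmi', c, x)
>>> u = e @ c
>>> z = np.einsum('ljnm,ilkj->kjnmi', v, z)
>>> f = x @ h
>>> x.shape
(23, 3, 2)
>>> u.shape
(2, 3, 23)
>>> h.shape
(2, 2)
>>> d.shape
(17, 3, 2)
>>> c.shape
(23, 23)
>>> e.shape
(2, 3, 23)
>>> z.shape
(17, 2, 23, 23, 2)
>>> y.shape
(23, 3, 2)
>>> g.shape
(2, 3, 17, 2)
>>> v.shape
(3, 2, 23, 23)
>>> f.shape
(23, 3, 2)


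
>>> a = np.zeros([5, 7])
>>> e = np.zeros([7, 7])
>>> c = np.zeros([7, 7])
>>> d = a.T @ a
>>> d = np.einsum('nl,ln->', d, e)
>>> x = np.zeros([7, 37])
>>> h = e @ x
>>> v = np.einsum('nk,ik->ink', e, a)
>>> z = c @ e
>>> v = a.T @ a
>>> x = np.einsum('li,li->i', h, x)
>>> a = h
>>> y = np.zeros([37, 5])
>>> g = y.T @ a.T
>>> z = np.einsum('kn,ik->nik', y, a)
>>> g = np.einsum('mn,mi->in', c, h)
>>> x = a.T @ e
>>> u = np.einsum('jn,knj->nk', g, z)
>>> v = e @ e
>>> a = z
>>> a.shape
(5, 7, 37)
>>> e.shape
(7, 7)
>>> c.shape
(7, 7)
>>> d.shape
()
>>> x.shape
(37, 7)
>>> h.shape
(7, 37)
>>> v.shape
(7, 7)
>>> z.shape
(5, 7, 37)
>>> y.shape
(37, 5)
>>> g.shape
(37, 7)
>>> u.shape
(7, 5)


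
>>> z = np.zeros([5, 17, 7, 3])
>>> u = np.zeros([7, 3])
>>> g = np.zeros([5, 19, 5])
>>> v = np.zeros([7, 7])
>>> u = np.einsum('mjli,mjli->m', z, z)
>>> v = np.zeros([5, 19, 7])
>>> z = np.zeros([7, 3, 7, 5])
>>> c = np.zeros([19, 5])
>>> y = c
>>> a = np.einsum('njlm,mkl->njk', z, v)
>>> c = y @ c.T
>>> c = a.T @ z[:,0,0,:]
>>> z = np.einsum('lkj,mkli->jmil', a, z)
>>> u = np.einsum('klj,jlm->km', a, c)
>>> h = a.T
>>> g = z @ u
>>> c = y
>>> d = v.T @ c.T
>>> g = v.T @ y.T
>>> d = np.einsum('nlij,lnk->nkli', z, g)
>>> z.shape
(19, 7, 5, 7)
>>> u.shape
(7, 5)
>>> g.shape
(7, 19, 19)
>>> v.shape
(5, 19, 7)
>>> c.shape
(19, 5)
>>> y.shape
(19, 5)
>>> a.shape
(7, 3, 19)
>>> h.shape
(19, 3, 7)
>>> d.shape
(19, 19, 7, 5)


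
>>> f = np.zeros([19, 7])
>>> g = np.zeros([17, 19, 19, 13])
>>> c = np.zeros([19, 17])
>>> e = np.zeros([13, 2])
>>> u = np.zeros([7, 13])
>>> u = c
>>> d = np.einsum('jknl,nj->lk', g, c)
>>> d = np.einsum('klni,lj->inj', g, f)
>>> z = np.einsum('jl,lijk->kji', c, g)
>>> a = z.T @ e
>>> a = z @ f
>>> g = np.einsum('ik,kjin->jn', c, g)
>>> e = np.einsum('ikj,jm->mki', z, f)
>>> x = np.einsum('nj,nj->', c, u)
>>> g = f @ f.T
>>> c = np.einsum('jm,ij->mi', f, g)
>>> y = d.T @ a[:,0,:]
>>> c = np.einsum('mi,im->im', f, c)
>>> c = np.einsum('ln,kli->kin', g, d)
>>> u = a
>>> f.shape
(19, 7)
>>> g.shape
(19, 19)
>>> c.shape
(13, 7, 19)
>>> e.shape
(7, 19, 13)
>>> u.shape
(13, 19, 7)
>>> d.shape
(13, 19, 7)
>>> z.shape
(13, 19, 19)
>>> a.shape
(13, 19, 7)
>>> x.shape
()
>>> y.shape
(7, 19, 7)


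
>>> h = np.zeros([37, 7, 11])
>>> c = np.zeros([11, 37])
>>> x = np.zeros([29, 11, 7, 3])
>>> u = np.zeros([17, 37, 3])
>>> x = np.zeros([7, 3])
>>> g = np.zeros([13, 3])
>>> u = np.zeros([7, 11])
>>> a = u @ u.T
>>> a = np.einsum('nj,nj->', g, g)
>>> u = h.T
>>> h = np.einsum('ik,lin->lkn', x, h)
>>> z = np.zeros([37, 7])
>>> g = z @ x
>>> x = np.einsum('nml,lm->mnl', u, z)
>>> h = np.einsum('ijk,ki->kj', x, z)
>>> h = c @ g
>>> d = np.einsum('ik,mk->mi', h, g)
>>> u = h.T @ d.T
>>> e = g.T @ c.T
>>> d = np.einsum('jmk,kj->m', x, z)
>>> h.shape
(11, 3)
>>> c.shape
(11, 37)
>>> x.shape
(7, 11, 37)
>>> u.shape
(3, 37)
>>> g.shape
(37, 3)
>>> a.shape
()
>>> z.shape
(37, 7)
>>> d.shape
(11,)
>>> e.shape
(3, 11)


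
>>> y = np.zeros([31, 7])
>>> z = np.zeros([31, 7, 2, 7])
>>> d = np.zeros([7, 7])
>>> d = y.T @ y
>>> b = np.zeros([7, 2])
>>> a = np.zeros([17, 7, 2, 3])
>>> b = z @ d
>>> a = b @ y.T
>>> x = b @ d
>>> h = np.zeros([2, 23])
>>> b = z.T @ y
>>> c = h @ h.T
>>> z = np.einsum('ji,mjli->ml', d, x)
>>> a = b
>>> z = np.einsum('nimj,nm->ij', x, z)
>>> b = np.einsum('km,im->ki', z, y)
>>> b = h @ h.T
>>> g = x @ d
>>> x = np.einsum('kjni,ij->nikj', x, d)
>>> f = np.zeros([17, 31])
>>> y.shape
(31, 7)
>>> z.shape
(7, 7)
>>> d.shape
(7, 7)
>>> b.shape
(2, 2)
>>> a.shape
(7, 2, 7, 7)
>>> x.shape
(2, 7, 31, 7)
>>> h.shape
(2, 23)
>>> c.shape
(2, 2)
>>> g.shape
(31, 7, 2, 7)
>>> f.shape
(17, 31)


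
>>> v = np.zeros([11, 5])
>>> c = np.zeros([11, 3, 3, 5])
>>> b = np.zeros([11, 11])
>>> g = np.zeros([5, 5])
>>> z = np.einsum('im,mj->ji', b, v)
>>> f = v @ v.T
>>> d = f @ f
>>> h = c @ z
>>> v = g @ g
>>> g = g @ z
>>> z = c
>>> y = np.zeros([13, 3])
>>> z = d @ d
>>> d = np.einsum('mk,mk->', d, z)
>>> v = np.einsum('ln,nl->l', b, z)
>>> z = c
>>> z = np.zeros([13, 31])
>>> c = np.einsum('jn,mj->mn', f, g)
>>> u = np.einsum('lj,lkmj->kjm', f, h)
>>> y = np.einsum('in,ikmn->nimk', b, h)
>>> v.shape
(11,)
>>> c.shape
(5, 11)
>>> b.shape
(11, 11)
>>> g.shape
(5, 11)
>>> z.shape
(13, 31)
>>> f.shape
(11, 11)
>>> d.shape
()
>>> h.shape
(11, 3, 3, 11)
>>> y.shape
(11, 11, 3, 3)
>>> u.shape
(3, 11, 3)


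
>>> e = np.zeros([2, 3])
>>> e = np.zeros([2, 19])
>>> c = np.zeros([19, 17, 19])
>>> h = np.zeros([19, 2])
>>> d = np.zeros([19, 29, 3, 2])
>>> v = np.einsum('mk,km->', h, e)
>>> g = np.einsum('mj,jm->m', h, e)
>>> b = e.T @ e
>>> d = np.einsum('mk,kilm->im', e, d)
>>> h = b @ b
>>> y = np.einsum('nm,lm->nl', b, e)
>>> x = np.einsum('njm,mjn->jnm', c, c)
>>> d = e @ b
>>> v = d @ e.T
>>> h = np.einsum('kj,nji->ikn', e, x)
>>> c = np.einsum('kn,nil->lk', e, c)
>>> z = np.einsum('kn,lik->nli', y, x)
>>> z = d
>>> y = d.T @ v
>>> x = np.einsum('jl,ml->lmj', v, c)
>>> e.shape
(2, 19)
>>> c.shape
(19, 2)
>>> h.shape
(19, 2, 17)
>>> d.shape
(2, 19)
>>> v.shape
(2, 2)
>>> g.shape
(19,)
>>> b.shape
(19, 19)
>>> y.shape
(19, 2)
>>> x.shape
(2, 19, 2)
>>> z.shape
(2, 19)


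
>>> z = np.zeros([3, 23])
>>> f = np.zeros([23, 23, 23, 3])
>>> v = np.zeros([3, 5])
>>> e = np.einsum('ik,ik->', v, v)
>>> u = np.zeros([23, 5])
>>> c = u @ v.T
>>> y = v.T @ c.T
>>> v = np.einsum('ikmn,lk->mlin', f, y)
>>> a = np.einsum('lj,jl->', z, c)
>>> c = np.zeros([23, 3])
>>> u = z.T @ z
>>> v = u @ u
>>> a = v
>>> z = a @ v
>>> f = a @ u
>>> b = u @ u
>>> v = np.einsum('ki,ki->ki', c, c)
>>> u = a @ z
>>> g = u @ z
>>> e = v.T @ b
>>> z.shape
(23, 23)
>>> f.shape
(23, 23)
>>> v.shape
(23, 3)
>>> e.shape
(3, 23)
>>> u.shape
(23, 23)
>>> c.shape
(23, 3)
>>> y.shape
(5, 23)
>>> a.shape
(23, 23)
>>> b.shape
(23, 23)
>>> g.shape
(23, 23)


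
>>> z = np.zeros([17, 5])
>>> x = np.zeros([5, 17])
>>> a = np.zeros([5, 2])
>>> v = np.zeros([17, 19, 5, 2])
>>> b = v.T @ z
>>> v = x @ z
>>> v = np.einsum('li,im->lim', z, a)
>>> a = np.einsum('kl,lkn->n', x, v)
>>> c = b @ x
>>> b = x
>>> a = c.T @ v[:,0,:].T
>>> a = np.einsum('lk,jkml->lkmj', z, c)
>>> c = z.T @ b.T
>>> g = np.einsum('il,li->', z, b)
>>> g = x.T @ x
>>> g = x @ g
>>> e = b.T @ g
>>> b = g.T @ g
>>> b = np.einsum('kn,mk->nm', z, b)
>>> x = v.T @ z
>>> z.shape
(17, 5)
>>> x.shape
(2, 5, 5)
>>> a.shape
(17, 5, 19, 2)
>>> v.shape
(17, 5, 2)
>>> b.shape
(5, 17)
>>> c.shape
(5, 5)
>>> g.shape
(5, 17)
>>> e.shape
(17, 17)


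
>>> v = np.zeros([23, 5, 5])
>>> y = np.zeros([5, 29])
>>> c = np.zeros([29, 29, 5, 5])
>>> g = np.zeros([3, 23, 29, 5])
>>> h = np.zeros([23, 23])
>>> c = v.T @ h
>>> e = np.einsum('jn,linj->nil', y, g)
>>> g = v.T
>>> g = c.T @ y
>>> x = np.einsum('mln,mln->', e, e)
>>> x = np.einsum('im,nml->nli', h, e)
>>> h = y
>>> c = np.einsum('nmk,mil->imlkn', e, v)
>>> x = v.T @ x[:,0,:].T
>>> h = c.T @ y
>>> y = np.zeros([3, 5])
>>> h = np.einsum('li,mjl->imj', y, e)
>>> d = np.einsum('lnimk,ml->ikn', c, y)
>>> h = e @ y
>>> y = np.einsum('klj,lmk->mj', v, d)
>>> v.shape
(23, 5, 5)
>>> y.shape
(29, 5)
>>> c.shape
(5, 23, 5, 3, 29)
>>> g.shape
(23, 5, 29)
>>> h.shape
(29, 23, 5)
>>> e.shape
(29, 23, 3)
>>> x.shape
(5, 5, 29)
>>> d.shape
(5, 29, 23)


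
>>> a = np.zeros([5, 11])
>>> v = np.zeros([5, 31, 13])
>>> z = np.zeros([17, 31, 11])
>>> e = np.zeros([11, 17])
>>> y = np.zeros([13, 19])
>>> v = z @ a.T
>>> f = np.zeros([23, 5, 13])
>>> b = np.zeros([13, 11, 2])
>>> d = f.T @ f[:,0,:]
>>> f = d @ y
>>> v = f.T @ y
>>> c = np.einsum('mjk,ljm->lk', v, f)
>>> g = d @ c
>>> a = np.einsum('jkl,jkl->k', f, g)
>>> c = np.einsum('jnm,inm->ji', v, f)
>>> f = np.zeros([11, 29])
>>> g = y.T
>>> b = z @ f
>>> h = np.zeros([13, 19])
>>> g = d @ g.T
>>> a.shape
(5,)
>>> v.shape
(19, 5, 19)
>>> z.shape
(17, 31, 11)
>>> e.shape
(11, 17)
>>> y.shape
(13, 19)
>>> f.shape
(11, 29)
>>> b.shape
(17, 31, 29)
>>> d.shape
(13, 5, 13)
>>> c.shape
(19, 13)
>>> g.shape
(13, 5, 19)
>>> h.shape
(13, 19)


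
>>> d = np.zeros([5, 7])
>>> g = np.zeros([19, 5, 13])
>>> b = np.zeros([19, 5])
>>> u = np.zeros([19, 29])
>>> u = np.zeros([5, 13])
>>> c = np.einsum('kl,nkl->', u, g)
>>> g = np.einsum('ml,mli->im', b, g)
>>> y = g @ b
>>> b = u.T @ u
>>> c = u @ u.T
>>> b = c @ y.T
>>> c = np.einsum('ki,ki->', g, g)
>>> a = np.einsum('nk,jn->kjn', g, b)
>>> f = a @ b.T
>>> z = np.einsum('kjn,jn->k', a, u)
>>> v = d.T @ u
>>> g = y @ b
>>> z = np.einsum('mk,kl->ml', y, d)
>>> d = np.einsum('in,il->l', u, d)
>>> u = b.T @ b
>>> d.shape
(7,)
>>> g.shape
(13, 13)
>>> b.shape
(5, 13)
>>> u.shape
(13, 13)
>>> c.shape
()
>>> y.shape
(13, 5)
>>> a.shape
(19, 5, 13)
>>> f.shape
(19, 5, 5)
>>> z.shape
(13, 7)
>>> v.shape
(7, 13)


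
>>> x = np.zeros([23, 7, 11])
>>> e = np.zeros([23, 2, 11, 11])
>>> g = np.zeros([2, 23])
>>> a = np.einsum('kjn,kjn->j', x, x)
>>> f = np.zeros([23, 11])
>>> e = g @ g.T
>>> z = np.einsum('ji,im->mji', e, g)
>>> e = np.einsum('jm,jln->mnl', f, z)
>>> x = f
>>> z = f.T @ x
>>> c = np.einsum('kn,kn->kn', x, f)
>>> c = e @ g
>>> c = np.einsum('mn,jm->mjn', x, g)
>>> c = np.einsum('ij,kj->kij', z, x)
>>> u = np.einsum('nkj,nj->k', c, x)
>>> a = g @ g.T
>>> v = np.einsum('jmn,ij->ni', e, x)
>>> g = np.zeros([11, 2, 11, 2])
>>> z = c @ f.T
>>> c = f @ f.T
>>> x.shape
(23, 11)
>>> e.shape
(11, 2, 2)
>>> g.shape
(11, 2, 11, 2)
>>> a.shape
(2, 2)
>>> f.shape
(23, 11)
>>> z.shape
(23, 11, 23)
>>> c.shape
(23, 23)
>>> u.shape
(11,)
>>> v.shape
(2, 23)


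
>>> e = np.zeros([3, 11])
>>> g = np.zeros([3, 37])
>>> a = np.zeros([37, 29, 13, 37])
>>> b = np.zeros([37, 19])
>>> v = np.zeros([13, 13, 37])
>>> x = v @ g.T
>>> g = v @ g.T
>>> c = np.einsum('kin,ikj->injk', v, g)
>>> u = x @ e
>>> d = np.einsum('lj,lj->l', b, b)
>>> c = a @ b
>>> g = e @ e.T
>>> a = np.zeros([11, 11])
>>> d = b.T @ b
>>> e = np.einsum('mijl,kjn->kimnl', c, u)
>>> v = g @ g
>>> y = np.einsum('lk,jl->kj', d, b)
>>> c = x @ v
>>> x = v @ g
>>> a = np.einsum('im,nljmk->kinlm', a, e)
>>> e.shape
(13, 29, 37, 11, 19)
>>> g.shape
(3, 3)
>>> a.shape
(19, 11, 13, 29, 11)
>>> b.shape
(37, 19)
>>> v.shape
(3, 3)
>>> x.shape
(3, 3)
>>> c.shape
(13, 13, 3)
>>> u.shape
(13, 13, 11)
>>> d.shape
(19, 19)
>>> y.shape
(19, 37)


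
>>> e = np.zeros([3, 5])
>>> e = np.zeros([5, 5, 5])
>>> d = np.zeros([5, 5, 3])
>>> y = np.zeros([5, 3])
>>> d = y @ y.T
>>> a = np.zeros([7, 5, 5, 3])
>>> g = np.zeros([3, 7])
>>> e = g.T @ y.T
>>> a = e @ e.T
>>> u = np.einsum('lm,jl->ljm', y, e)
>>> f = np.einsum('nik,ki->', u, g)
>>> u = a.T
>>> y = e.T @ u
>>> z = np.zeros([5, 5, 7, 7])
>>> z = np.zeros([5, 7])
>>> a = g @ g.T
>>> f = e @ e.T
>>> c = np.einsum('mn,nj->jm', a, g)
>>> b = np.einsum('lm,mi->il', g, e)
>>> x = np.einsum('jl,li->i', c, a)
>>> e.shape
(7, 5)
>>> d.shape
(5, 5)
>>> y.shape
(5, 7)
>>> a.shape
(3, 3)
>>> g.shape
(3, 7)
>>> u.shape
(7, 7)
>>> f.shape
(7, 7)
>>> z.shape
(5, 7)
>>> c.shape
(7, 3)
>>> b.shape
(5, 3)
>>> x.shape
(3,)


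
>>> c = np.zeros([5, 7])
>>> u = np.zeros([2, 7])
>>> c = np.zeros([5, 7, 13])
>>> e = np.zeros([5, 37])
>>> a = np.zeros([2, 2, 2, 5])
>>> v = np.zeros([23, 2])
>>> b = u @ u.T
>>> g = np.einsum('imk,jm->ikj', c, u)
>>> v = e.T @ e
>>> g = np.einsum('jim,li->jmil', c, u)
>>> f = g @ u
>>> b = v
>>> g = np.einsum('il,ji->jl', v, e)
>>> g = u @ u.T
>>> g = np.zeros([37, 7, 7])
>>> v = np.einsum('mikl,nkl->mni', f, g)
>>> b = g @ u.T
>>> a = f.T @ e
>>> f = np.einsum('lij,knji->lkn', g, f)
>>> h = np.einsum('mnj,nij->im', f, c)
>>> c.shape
(5, 7, 13)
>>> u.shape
(2, 7)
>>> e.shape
(5, 37)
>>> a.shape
(7, 7, 13, 37)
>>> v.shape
(5, 37, 13)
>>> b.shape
(37, 7, 2)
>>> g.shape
(37, 7, 7)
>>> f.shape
(37, 5, 13)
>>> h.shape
(7, 37)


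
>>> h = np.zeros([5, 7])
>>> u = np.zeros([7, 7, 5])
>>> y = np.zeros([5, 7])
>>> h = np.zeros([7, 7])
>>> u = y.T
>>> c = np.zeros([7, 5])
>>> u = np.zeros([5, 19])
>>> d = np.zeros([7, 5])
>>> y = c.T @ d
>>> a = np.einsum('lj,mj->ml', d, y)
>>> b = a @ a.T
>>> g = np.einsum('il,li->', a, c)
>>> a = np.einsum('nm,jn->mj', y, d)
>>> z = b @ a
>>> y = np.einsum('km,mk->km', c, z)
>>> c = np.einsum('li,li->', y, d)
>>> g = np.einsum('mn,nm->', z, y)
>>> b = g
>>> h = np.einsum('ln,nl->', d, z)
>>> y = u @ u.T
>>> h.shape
()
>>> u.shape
(5, 19)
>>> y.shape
(5, 5)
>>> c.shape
()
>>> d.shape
(7, 5)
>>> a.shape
(5, 7)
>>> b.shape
()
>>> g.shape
()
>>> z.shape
(5, 7)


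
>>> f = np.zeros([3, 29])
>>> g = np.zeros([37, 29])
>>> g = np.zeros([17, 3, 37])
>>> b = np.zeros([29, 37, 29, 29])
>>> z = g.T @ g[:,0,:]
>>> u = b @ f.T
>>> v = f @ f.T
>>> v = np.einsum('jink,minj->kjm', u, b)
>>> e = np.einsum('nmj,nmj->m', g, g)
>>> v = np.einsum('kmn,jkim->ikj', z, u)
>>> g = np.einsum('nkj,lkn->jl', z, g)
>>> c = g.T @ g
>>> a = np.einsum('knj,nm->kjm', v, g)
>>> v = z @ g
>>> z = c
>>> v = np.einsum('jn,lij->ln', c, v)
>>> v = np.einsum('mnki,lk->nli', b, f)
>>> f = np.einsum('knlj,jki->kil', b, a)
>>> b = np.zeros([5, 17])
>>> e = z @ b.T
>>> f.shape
(29, 17, 29)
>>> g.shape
(37, 17)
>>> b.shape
(5, 17)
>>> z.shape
(17, 17)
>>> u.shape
(29, 37, 29, 3)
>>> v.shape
(37, 3, 29)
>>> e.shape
(17, 5)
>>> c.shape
(17, 17)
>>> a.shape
(29, 29, 17)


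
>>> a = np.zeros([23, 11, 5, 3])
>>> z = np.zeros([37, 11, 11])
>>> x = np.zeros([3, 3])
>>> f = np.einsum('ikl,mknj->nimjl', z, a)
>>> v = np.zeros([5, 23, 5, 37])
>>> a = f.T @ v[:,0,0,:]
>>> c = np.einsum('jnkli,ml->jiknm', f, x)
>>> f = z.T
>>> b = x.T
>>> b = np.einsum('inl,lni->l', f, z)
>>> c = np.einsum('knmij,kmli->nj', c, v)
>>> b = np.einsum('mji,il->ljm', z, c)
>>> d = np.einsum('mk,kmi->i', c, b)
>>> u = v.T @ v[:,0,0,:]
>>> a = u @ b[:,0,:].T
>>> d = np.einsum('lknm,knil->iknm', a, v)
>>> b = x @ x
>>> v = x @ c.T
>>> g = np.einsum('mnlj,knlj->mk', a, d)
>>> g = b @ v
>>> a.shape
(37, 5, 23, 3)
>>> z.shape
(37, 11, 11)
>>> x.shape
(3, 3)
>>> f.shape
(11, 11, 37)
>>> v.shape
(3, 11)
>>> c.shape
(11, 3)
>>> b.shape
(3, 3)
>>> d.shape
(5, 5, 23, 3)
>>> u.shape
(37, 5, 23, 37)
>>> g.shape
(3, 11)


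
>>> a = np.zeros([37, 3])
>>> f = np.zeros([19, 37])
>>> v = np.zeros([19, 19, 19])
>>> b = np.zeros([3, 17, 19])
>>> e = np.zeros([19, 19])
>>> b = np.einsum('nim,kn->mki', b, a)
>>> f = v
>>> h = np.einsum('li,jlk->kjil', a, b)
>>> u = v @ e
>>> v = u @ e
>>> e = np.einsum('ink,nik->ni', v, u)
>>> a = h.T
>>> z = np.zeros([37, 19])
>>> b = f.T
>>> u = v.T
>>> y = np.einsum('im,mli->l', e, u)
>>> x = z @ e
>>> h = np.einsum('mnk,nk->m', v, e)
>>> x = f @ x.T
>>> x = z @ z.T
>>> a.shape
(37, 3, 19, 17)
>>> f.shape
(19, 19, 19)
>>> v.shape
(19, 19, 19)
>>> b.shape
(19, 19, 19)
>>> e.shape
(19, 19)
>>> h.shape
(19,)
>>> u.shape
(19, 19, 19)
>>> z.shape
(37, 19)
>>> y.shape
(19,)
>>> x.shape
(37, 37)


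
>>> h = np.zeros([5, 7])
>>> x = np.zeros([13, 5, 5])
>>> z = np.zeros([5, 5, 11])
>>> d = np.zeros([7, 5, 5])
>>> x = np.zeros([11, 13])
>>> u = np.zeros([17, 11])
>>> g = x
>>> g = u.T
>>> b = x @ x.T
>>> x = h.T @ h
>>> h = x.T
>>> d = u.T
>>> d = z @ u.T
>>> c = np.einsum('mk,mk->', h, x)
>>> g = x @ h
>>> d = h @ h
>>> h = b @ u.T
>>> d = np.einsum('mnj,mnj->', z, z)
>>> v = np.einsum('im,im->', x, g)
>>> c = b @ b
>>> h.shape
(11, 17)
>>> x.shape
(7, 7)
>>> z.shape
(5, 5, 11)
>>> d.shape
()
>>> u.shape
(17, 11)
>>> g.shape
(7, 7)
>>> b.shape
(11, 11)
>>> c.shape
(11, 11)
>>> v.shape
()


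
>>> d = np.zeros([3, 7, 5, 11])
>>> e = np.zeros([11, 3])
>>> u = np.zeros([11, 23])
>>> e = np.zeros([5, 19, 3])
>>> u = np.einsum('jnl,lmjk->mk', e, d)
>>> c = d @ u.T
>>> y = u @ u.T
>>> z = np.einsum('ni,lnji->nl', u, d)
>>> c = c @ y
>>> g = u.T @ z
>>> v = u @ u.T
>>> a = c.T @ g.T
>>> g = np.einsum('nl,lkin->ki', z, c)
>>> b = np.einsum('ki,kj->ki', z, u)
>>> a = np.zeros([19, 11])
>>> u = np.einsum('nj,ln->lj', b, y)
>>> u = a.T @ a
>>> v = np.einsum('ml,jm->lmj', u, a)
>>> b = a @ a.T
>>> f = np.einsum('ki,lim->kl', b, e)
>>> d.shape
(3, 7, 5, 11)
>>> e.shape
(5, 19, 3)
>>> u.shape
(11, 11)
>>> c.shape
(3, 7, 5, 7)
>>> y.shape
(7, 7)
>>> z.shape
(7, 3)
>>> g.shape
(7, 5)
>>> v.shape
(11, 11, 19)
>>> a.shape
(19, 11)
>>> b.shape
(19, 19)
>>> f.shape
(19, 5)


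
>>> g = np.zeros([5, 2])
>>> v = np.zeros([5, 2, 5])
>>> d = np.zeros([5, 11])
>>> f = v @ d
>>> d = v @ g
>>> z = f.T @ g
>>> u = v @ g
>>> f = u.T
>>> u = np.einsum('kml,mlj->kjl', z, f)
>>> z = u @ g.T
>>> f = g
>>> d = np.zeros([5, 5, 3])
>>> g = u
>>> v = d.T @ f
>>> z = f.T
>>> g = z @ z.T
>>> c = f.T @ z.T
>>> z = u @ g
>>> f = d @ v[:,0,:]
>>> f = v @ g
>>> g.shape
(2, 2)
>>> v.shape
(3, 5, 2)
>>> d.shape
(5, 5, 3)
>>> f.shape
(3, 5, 2)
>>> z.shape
(11, 5, 2)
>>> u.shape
(11, 5, 2)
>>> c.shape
(2, 2)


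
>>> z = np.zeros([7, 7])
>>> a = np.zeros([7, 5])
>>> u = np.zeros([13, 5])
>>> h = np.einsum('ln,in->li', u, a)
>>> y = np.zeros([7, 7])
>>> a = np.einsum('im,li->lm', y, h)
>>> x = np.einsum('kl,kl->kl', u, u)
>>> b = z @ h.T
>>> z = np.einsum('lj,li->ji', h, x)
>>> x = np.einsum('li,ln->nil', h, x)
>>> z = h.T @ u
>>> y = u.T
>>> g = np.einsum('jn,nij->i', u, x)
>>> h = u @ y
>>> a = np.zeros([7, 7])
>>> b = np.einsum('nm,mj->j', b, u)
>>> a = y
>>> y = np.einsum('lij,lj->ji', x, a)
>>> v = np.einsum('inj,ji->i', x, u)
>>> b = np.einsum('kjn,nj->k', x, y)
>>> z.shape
(7, 5)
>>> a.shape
(5, 13)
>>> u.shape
(13, 5)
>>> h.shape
(13, 13)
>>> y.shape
(13, 7)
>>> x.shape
(5, 7, 13)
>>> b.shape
(5,)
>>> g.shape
(7,)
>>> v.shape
(5,)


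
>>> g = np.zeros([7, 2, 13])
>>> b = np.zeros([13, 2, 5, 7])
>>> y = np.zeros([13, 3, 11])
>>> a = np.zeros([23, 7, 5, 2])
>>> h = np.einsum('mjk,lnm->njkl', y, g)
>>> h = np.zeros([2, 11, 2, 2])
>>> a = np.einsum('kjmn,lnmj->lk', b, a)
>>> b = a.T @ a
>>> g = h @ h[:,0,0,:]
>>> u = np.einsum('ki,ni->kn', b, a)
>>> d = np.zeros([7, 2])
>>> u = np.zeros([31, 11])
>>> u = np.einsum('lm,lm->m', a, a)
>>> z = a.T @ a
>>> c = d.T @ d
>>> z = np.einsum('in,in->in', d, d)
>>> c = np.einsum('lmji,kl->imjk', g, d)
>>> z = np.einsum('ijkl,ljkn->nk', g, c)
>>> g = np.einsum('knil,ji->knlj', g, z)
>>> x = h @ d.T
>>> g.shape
(2, 11, 2, 7)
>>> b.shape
(13, 13)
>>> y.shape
(13, 3, 11)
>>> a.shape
(23, 13)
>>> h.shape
(2, 11, 2, 2)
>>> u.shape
(13,)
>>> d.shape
(7, 2)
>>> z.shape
(7, 2)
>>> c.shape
(2, 11, 2, 7)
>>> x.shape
(2, 11, 2, 7)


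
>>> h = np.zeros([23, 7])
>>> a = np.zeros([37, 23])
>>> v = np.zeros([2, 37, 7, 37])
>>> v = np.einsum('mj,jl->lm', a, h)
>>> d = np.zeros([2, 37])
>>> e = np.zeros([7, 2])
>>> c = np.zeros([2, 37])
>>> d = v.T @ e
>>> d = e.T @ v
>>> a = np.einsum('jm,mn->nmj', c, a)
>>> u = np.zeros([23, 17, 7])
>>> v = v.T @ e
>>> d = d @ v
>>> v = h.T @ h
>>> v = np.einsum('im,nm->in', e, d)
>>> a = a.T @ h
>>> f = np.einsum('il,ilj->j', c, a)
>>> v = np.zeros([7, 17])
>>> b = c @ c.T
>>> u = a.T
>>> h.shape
(23, 7)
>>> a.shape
(2, 37, 7)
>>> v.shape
(7, 17)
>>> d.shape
(2, 2)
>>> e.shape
(7, 2)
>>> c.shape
(2, 37)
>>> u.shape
(7, 37, 2)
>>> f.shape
(7,)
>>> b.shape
(2, 2)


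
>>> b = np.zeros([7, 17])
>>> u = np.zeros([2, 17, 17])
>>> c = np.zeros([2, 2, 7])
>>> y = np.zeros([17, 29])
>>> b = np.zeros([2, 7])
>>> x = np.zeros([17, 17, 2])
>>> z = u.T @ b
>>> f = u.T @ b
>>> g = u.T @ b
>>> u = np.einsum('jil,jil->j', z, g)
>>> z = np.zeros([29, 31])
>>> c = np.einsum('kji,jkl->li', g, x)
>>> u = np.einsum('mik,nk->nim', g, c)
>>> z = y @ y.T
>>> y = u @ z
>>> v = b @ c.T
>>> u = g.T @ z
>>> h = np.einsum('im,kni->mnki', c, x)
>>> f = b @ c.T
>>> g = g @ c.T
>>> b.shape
(2, 7)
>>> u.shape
(7, 17, 17)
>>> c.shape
(2, 7)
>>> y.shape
(2, 17, 17)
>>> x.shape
(17, 17, 2)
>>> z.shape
(17, 17)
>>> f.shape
(2, 2)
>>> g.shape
(17, 17, 2)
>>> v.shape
(2, 2)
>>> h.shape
(7, 17, 17, 2)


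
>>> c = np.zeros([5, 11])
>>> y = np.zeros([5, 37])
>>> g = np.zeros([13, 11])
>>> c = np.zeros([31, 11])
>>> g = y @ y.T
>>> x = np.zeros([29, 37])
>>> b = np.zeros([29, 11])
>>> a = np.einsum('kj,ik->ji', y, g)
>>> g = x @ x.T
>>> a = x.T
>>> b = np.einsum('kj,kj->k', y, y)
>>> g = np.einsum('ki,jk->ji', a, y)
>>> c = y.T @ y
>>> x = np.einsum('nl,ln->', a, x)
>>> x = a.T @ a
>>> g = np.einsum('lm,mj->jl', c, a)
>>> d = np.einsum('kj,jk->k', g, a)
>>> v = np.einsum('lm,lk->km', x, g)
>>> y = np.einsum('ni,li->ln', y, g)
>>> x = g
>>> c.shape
(37, 37)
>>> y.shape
(29, 5)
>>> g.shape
(29, 37)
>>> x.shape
(29, 37)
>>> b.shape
(5,)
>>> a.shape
(37, 29)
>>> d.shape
(29,)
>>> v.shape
(37, 29)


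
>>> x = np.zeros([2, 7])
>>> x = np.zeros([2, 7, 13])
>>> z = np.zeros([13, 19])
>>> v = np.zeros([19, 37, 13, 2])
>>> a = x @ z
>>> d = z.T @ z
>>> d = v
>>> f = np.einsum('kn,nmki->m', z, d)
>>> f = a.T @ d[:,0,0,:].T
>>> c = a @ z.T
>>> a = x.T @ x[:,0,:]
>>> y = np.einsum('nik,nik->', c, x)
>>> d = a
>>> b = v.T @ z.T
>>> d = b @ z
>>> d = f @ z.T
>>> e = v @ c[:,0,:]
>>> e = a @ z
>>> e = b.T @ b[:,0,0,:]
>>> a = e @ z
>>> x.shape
(2, 7, 13)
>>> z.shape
(13, 19)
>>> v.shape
(19, 37, 13, 2)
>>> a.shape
(13, 37, 13, 19)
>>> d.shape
(19, 7, 13)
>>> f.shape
(19, 7, 19)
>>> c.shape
(2, 7, 13)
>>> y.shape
()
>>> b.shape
(2, 13, 37, 13)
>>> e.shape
(13, 37, 13, 13)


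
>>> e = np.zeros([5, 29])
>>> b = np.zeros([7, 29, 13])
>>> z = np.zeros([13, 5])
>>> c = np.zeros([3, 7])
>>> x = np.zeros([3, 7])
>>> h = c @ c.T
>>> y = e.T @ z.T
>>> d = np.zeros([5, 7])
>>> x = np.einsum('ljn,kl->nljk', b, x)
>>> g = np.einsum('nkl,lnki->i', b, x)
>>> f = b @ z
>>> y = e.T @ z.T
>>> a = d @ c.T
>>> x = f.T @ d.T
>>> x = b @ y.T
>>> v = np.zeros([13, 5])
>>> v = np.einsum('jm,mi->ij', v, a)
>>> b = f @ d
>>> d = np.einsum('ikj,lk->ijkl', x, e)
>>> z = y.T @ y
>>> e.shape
(5, 29)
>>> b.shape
(7, 29, 7)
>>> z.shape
(13, 13)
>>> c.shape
(3, 7)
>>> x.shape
(7, 29, 29)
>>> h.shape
(3, 3)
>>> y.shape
(29, 13)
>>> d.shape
(7, 29, 29, 5)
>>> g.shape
(3,)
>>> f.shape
(7, 29, 5)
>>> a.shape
(5, 3)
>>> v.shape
(3, 13)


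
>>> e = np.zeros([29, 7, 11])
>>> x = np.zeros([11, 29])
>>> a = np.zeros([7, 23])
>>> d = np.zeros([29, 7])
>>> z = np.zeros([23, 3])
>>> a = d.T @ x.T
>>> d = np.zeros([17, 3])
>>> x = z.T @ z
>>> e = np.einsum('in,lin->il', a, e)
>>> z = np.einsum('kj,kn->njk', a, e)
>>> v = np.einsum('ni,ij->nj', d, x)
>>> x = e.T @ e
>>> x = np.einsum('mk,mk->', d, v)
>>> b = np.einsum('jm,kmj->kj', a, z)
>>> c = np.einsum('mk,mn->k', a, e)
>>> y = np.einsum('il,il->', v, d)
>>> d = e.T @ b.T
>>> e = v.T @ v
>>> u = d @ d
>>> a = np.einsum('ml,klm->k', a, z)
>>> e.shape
(3, 3)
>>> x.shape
()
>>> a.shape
(29,)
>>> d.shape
(29, 29)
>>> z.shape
(29, 11, 7)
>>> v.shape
(17, 3)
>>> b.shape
(29, 7)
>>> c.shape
(11,)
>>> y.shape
()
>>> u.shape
(29, 29)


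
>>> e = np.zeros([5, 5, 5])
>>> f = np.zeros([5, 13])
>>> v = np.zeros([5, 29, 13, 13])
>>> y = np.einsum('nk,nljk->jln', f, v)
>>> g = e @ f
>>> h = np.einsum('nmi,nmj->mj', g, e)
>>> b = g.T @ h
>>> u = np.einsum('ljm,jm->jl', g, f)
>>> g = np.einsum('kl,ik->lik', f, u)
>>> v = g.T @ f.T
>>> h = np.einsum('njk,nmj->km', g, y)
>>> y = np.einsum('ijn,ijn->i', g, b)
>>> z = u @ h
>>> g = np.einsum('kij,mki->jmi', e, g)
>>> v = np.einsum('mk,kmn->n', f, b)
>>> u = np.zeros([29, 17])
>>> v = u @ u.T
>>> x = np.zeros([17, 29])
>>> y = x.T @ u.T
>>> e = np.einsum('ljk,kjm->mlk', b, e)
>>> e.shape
(5, 13, 5)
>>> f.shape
(5, 13)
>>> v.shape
(29, 29)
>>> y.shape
(29, 29)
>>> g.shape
(5, 13, 5)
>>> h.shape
(5, 29)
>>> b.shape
(13, 5, 5)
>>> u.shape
(29, 17)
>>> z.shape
(5, 29)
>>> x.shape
(17, 29)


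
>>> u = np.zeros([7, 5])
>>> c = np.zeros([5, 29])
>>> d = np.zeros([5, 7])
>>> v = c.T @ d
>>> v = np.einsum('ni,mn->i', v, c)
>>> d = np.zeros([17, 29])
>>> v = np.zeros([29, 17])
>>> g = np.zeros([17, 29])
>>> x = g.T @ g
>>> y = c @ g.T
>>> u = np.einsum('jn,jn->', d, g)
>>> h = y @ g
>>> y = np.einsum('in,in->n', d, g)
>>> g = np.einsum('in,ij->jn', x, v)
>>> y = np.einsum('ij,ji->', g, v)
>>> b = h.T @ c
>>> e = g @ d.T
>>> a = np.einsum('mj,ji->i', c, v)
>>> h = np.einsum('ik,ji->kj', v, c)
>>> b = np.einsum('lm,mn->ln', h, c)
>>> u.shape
()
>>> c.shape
(5, 29)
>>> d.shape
(17, 29)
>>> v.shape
(29, 17)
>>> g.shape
(17, 29)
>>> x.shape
(29, 29)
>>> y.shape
()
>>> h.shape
(17, 5)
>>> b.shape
(17, 29)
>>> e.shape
(17, 17)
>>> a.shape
(17,)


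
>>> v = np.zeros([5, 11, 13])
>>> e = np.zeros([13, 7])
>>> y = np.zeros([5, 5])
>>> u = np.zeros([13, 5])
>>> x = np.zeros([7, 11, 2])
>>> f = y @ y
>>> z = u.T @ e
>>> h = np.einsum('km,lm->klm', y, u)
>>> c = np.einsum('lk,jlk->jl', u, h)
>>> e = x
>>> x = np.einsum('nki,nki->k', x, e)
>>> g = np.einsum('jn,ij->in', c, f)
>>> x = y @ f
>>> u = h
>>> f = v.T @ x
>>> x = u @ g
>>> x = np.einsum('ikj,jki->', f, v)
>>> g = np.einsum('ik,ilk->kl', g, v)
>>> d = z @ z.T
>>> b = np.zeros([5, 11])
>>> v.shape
(5, 11, 13)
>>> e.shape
(7, 11, 2)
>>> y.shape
(5, 5)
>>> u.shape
(5, 13, 5)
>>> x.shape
()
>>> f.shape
(13, 11, 5)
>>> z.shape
(5, 7)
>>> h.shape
(5, 13, 5)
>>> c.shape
(5, 13)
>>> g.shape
(13, 11)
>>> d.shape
(5, 5)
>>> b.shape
(5, 11)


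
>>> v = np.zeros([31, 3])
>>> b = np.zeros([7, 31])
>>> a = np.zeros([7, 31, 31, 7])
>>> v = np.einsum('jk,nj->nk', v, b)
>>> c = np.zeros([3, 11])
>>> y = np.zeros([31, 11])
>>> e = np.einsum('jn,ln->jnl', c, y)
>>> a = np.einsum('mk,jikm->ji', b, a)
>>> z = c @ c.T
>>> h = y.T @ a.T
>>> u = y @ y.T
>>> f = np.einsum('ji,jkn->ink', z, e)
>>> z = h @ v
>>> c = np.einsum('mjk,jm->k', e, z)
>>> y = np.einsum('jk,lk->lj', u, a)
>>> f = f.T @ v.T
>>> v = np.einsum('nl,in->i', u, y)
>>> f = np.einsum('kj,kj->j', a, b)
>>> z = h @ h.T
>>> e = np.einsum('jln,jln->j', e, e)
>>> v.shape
(7,)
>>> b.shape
(7, 31)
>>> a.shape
(7, 31)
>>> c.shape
(31,)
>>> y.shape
(7, 31)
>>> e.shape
(3,)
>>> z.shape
(11, 11)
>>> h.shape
(11, 7)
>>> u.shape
(31, 31)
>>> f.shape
(31,)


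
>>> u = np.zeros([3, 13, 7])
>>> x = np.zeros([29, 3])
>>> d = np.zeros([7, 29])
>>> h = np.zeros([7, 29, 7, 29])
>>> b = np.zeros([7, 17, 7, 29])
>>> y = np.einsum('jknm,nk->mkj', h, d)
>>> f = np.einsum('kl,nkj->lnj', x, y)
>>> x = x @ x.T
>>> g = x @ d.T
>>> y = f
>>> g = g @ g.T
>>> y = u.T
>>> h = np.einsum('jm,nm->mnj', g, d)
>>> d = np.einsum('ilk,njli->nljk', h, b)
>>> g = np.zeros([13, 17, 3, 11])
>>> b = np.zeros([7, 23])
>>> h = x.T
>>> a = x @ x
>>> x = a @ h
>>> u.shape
(3, 13, 7)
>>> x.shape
(29, 29)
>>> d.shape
(7, 7, 17, 29)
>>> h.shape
(29, 29)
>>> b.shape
(7, 23)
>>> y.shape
(7, 13, 3)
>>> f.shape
(3, 29, 7)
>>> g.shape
(13, 17, 3, 11)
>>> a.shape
(29, 29)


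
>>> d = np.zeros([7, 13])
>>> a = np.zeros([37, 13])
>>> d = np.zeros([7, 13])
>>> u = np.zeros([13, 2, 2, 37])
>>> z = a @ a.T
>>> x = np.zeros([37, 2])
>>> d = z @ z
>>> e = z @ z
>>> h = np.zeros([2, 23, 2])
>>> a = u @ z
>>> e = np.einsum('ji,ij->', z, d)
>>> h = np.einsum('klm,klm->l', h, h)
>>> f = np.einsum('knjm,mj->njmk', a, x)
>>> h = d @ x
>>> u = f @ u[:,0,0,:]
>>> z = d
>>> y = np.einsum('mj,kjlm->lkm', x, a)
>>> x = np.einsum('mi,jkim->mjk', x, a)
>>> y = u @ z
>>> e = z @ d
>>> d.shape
(37, 37)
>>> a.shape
(13, 2, 2, 37)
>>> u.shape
(2, 2, 37, 37)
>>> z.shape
(37, 37)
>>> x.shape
(37, 13, 2)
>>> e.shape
(37, 37)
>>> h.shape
(37, 2)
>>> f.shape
(2, 2, 37, 13)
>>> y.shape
(2, 2, 37, 37)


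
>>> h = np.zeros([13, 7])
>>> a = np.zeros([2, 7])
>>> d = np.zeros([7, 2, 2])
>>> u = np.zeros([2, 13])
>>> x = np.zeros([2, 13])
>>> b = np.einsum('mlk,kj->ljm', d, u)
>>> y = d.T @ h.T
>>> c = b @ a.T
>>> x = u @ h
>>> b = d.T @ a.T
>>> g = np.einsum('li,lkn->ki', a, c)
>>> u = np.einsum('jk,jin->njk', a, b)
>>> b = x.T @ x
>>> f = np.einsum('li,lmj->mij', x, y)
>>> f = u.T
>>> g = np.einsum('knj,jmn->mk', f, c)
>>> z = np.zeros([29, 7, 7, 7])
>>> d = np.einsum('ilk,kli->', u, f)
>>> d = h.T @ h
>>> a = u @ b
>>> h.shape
(13, 7)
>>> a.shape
(2, 2, 7)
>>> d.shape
(7, 7)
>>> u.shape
(2, 2, 7)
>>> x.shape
(2, 7)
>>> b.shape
(7, 7)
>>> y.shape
(2, 2, 13)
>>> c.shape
(2, 13, 2)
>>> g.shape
(13, 7)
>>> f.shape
(7, 2, 2)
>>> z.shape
(29, 7, 7, 7)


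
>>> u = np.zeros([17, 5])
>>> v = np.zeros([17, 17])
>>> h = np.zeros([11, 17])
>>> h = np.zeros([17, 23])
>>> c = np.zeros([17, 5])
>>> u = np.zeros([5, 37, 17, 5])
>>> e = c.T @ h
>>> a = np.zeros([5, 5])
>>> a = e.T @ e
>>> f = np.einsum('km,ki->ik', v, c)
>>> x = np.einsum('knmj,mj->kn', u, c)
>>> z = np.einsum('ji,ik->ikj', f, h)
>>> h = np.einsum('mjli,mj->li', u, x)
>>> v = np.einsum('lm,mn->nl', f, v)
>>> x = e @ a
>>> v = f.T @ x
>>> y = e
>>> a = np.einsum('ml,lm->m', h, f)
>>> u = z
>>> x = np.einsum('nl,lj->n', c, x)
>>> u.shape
(17, 23, 5)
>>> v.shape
(17, 23)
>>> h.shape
(17, 5)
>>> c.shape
(17, 5)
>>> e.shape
(5, 23)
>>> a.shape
(17,)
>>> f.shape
(5, 17)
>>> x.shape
(17,)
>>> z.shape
(17, 23, 5)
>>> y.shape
(5, 23)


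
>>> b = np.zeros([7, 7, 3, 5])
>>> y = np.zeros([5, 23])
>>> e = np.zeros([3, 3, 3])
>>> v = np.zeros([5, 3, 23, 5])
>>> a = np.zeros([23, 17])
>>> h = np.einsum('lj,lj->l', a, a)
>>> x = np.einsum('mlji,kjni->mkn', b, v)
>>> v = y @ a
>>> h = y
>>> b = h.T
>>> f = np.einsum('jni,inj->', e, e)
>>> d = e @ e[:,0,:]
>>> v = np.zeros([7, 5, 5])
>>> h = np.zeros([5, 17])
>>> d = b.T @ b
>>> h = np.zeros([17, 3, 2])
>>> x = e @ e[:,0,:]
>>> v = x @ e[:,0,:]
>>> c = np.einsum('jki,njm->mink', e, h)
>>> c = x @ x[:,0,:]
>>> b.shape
(23, 5)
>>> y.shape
(5, 23)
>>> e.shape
(3, 3, 3)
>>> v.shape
(3, 3, 3)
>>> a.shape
(23, 17)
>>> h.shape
(17, 3, 2)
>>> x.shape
(3, 3, 3)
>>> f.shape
()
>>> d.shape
(5, 5)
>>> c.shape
(3, 3, 3)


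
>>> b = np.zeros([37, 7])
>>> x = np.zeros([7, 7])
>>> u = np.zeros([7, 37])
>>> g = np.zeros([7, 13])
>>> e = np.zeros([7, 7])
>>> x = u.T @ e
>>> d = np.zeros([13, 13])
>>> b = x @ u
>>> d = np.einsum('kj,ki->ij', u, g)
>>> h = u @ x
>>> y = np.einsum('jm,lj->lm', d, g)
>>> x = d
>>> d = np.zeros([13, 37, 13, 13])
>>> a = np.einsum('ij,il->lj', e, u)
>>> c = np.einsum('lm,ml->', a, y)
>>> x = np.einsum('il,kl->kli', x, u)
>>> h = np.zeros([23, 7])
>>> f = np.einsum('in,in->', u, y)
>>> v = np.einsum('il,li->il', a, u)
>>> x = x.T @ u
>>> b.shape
(37, 37)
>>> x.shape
(13, 37, 37)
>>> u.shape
(7, 37)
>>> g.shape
(7, 13)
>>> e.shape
(7, 7)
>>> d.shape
(13, 37, 13, 13)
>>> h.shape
(23, 7)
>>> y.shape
(7, 37)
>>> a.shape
(37, 7)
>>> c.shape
()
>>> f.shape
()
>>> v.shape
(37, 7)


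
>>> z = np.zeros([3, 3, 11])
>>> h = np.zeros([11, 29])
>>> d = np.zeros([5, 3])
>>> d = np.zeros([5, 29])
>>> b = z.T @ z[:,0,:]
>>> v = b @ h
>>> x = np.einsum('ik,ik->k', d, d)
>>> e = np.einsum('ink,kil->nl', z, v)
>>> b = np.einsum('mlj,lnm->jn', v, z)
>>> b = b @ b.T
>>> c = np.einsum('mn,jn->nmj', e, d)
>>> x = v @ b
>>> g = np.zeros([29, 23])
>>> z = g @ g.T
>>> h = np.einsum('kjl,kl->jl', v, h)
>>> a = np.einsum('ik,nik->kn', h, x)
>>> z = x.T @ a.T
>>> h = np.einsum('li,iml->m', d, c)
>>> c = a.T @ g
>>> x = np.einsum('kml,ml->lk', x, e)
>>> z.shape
(29, 3, 29)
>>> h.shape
(3,)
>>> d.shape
(5, 29)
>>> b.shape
(29, 29)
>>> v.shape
(11, 3, 29)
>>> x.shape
(29, 11)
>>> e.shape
(3, 29)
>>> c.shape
(11, 23)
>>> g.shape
(29, 23)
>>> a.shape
(29, 11)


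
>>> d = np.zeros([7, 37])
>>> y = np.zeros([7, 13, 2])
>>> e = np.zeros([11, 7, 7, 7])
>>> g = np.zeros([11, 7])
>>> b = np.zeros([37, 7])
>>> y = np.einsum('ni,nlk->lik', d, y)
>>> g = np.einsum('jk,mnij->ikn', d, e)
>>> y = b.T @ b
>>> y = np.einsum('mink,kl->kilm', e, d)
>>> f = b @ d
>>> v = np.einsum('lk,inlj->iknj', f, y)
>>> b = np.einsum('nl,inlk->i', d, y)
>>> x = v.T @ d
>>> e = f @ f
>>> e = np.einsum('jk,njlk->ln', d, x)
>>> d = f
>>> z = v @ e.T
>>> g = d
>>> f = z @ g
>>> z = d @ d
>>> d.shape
(37, 37)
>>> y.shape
(7, 7, 37, 11)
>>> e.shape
(37, 11)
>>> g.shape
(37, 37)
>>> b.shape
(7,)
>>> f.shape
(7, 37, 7, 37)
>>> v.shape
(7, 37, 7, 11)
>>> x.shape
(11, 7, 37, 37)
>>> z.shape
(37, 37)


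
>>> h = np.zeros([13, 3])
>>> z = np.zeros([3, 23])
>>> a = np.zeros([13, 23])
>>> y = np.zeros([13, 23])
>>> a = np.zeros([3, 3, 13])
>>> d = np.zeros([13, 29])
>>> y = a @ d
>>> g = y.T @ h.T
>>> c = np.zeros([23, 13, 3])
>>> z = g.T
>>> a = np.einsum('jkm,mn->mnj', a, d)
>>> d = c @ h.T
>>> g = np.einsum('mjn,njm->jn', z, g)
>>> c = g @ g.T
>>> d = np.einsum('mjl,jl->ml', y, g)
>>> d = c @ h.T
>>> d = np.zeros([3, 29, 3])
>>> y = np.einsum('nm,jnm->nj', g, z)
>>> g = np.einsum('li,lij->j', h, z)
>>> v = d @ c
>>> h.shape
(13, 3)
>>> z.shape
(13, 3, 29)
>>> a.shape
(13, 29, 3)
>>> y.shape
(3, 13)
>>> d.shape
(3, 29, 3)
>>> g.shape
(29,)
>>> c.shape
(3, 3)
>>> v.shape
(3, 29, 3)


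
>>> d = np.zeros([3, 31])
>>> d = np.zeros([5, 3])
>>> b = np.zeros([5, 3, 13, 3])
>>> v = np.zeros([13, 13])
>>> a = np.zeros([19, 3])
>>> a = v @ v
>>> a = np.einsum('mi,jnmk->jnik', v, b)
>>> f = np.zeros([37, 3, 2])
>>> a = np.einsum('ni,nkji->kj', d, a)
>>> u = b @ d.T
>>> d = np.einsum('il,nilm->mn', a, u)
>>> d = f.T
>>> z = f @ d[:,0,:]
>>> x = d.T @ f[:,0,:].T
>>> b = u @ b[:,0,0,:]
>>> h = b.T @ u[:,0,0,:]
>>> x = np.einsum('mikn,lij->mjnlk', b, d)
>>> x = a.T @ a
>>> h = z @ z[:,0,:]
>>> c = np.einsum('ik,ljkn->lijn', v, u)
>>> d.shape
(2, 3, 37)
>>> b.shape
(5, 3, 13, 3)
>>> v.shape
(13, 13)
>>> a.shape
(3, 13)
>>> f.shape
(37, 3, 2)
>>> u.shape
(5, 3, 13, 5)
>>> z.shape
(37, 3, 37)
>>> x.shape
(13, 13)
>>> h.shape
(37, 3, 37)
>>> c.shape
(5, 13, 3, 5)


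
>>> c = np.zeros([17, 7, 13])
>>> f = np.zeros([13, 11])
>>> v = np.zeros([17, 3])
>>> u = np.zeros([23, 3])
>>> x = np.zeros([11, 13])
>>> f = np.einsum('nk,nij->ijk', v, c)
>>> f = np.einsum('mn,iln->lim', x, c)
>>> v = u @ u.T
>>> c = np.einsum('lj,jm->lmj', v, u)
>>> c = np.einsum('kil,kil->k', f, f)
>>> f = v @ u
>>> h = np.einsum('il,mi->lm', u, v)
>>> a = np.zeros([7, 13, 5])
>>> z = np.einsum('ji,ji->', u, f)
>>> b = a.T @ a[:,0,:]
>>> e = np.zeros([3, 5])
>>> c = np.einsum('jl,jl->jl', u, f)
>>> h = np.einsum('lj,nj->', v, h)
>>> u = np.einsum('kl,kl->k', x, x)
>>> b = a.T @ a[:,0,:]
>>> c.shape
(23, 3)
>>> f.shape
(23, 3)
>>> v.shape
(23, 23)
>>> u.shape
(11,)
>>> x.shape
(11, 13)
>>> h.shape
()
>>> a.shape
(7, 13, 5)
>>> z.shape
()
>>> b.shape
(5, 13, 5)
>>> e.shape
(3, 5)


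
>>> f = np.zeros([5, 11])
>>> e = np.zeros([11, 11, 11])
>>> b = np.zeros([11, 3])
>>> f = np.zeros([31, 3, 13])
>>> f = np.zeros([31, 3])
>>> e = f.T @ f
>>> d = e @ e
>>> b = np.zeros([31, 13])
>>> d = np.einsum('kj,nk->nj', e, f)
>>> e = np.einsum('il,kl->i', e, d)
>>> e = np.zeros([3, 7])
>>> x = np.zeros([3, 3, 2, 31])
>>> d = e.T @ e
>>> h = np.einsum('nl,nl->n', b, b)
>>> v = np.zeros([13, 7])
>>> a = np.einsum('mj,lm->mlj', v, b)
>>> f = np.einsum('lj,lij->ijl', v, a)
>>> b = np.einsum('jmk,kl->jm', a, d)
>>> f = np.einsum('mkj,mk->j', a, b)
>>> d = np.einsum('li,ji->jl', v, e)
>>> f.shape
(7,)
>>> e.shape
(3, 7)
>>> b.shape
(13, 31)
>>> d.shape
(3, 13)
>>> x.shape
(3, 3, 2, 31)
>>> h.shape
(31,)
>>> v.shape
(13, 7)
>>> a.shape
(13, 31, 7)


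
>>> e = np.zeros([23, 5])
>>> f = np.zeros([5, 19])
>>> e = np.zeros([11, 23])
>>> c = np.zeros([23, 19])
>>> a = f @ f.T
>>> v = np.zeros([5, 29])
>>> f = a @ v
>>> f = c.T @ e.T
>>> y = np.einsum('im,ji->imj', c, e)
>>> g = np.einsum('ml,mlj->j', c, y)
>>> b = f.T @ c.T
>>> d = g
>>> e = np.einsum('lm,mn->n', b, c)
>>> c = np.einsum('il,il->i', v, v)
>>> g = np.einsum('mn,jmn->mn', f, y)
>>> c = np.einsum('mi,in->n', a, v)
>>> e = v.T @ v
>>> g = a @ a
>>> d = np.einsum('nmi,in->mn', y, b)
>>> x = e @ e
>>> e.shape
(29, 29)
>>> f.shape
(19, 11)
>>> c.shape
(29,)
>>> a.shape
(5, 5)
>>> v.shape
(5, 29)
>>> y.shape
(23, 19, 11)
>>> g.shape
(5, 5)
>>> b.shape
(11, 23)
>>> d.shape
(19, 23)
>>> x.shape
(29, 29)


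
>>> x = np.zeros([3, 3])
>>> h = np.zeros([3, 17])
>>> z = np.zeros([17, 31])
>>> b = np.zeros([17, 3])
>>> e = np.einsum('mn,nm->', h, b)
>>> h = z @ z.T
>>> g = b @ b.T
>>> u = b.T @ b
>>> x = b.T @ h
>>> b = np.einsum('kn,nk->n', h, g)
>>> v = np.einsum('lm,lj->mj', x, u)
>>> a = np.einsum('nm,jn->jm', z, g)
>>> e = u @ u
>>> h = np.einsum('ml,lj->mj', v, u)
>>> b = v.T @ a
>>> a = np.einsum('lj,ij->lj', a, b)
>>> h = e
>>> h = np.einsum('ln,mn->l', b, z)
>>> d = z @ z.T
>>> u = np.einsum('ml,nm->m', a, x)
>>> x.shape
(3, 17)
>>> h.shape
(3,)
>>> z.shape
(17, 31)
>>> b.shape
(3, 31)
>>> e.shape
(3, 3)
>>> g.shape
(17, 17)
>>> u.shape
(17,)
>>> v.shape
(17, 3)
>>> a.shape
(17, 31)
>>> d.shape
(17, 17)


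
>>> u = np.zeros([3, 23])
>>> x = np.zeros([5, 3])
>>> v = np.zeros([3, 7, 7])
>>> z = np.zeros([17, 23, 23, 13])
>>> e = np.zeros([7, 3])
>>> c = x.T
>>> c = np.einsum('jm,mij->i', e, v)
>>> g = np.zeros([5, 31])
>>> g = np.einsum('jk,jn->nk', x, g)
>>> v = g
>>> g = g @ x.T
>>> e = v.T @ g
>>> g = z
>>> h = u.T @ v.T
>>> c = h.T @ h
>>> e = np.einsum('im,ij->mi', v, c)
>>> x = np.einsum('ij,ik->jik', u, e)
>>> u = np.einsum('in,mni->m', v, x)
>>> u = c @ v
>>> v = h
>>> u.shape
(31, 3)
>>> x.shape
(23, 3, 31)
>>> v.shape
(23, 31)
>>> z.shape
(17, 23, 23, 13)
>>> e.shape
(3, 31)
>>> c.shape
(31, 31)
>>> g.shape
(17, 23, 23, 13)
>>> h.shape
(23, 31)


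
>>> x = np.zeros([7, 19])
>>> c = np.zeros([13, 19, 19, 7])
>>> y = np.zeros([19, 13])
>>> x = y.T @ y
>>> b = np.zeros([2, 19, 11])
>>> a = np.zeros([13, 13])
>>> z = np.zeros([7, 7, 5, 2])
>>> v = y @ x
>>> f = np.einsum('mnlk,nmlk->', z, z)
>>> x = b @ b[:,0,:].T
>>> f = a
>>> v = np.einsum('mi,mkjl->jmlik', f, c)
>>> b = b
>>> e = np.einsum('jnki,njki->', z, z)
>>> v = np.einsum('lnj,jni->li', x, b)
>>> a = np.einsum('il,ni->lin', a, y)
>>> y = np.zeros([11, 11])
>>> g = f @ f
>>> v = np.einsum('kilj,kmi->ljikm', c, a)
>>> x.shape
(2, 19, 2)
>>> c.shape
(13, 19, 19, 7)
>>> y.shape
(11, 11)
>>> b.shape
(2, 19, 11)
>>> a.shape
(13, 13, 19)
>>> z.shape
(7, 7, 5, 2)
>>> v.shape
(19, 7, 19, 13, 13)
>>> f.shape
(13, 13)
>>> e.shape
()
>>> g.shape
(13, 13)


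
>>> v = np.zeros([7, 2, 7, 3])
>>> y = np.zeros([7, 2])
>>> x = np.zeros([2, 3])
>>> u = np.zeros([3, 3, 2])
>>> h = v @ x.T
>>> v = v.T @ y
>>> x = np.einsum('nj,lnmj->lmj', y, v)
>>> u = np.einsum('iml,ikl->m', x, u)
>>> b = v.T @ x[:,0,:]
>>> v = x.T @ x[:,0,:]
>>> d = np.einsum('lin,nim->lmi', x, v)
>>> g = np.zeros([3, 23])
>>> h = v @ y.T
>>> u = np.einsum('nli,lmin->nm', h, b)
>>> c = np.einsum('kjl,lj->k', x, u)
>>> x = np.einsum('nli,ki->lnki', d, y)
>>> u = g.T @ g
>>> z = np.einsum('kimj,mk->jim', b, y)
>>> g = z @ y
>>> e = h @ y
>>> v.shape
(2, 2, 2)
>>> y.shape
(7, 2)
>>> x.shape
(2, 3, 7, 2)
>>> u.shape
(23, 23)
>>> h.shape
(2, 2, 7)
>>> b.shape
(2, 2, 7, 2)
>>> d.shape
(3, 2, 2)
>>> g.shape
(2, 2, 2)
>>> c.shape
(3,)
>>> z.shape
(2, 2, 7)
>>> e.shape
(2, 2, 2)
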